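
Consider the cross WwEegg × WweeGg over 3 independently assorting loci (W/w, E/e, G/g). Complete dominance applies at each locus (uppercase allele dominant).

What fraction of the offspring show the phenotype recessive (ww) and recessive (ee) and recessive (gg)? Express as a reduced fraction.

P(ww ee gg) = 1/16

WwEegg gametes: WEg×2, Weg×2, wEg×2, weg×2
WweeGg gametes: WeG×2, Weg×2, weG×2, weg×2
WwEegg×WweeGg grid (8·8=64): WWEeGg=4 WWEegg=4 WWeeGg=4 WWeegg=4 WwEeGg=8 WwEegg=8 WweeGg=8 Wweegg=8 wwEeGg=4 wwEegg=4 wweeGg=4 wweegg=4
ww ee gg hits 4/64; gcd=4; 4÷4/64÷4 = 1/16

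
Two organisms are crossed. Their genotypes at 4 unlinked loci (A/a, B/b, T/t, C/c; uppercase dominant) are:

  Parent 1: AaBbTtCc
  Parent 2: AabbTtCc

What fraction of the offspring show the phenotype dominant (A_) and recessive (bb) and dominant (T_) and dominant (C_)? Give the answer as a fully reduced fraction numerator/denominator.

P(A_ bb T_ C_) = 27/128

AaBbTtCc gametes: ABTC×1, ABTc×1, ABtC×1, ABtc×1, AbTC×1, AbTc×1, AbtC×1, Abtc×1, aBTC×1, aBTc×1, aBtC×1, aBtc×1, abTC×1, abTc×1, abtC×1, abtc×1
AabbTtCc gametes: AbTC×2, AbTc×2, AbtC×2, Abtc×2, abTC×2, abTc×2, abtC×2, abtc×2
AaBbTtCc×AabbTtCc grid (16·16=256): AABbTTCC=2 AABbTTCc=4 AABbTTcc=2 AABbTtCC=4 AABbTtCc=8 AABbTtcc=4 AABbttCC=2 AABbttCc=4 AABbttcc=2 AAbbTTCC=2 AAbbTTCc=4 AAbbTTcc=2 AAbbTtCC=4 AAbbTtCc=8 AAbbTtcc=4 AAbbttCC=2 AAbbttCc=4 AAbbttcc=2 AaBbTTCC=4 AaBbTTCc=8 AaBbTTcc=4 AaBbTtCC=8 AaBbTtCc=16 AaBbTtcc=8 AaBbttCC=4 AaBbttCc=8 AaBbttcc=4 AabbTTCC=4 AabbTTCc=8 AabbTTcc=4 AabbTtCC=8 AabbTtCc=16 AabbTtcc=8 AabbttCC=4 AabbttCc=8 Aabbttcc=4 aaBbTTCC=2 aaBbTTCc=4 aaBbTTcc=2 aaBbTtCC=4 aaBbTtCc=8 aaBbTtcc=4 aaBbttCC=2 aaBbttCc=4 aaBbttcc=2 aabbTTCC=2 aabbTTCc=4 aabbTTcc=2 aabbTtCC=4 aabbTtCc=8 aabbTtcc=4 aabbttCC=2 aabbttCc=4 aabbttcc=2
A_ bb T_ C_ hits 54/256; gcd=2; 54÷2/256÷2 = 27/128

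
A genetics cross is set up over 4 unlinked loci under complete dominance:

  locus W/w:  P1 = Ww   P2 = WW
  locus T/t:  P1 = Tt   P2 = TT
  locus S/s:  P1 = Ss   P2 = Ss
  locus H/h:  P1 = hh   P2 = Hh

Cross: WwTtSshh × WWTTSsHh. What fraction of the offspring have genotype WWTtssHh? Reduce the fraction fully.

P(WWTtssHh) = 1/32

WwTtSshh gametes: WTSh×2, WTsh×2, WtSh×2, Wtsh×2, wTSh×2, wTsh×2, wtSh×2, wtsh×2
WWTTSsHh gametes: WTSH×4, WTSh×4, WTsH×4, WTsh×4
WwTtSshh×WWTTSsHh grid (16·16=256): WWTTSSHh=8 WWTTSShh=8 WWTTSsHh=16 WWTTSshh=16 WWTTssHh=8 WWTTsshh=8 WWTtSSHh=8 WWTtSShh=8 WWTtSsHh=16 WWTtSshh=16 WWTtssHh=8 WWTtsshh=8 WwTTSSHh=8 WwTTSShh=8 WwTTSsHh=16 WwTTSshh=16 WwTTssHh=8 WwTTsshh=8 WwTtSSHh=8 WwTtSShh=8 WwTtSsHh=16 WwTtSshh=16 WwTtssHh=8 WwTtsshh=8
WWTtssHh hits 8/256; gcd=8; 8÷8/256÷8 = 1/32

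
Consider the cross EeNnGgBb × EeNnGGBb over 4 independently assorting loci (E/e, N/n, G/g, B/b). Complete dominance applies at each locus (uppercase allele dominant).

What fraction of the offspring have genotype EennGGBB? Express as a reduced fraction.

EeNnGgBb gametes: ENGB×1, ENGb×1, ENgB×1, ENgb×1, EnGB×1, EnGb×1, EngB×1, Engb×1, eNGB×1, eNGb×1, eNgB×1, eNgb×1, enGB×1, enGb×1, engB×1, engb×1
EeNnGGBb gametes: ENGB×2, ENGb×2, EnGB×2, EnGb×2, eNGB×2, eNGb×2, enGB×2, enGb×2
EeNnGgBb×EeNnGGBb grid (16·16=256): EENNGGBB=2 EENNGGBb=4 EENNGGbb=2 EENNGgBB=2 EENNGgBb=4 EENNGgbb=2 EENnGGBB=4 EENnGGBb=8 EENnGGbb=4 EENnGgBB=4 EENnGgBb=8 EENnGgbb=4 EEnnGGBB=2 EEnnGGBb=4 EEnnGGbb=2 EEnnGgBB=2 EEnnGgBb=4 EEnnGgbb=2 EeNNGGBB=4 EeNNGGBb=8 EeNNGGbb=4 EeNNGgBB=4 EeNNGgBb=8 EeNNGgbb=4 EeNnGGBB=8 EeNnGGBb=16 EeNnGGbb=8 EeNnGgBB=8 EeNnGgBb=16 EeNnGgbb=8 EennGGBB=4 EennGGBb=8 EennGGbb=4 EennGgBB=4 EennGgBb=8 EennGgbb=4 eeNNGGBB=2 eeNNGGBb=4 eeNNGGbb=2 eeNNGgBB=2 eeNNGgBb=4 eeNNGgbb=2 eeNnGGBB=4 eeNnGGBb=8 eeNnGGbb=4 eeNnGgBB=4 eeNnGgBb=8 eeNnGgbb=4 eennGGBB=2 eennGGBb=4 eennGGbb=2 eennGgBB=2 eennGgBb=4 eennGgbb=2
EennGGBB hits 4/256; gcd=4; 4÷4/256÷4 = 1/64

P(EennGGBB) = 1/64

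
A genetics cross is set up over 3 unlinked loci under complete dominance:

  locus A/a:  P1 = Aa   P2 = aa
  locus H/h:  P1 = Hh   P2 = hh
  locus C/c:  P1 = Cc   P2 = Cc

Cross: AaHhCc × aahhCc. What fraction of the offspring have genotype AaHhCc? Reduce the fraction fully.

P(AaHhCc) = 1/8

AaHhCc gametes: AHC×1, AHc×1, AhC×1, Ahc×1, aHC×1, aHc×1, ahC×1, ahc×1
aahhCc gametes: ahC×4, ahc×4
AaHhCc×aahhCc grid (8·8=64): AaHhCC=4 AaHhCc=8 AaHhcc=4 AahhCC=4 AahhCc=8 Aahhcc=4 aaHhCC=4 aaHhCc=8 aaHhcc=4 aahhCC=4 aahhCc=8 aahhcc=4
AaHhCc hits 8/64; gcd=8; 8÷8/64÷8 = 1/8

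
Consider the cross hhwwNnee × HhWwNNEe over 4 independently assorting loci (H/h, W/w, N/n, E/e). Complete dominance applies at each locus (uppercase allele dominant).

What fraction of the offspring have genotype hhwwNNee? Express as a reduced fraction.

hhwwNnee gametes: hwNe×8, hwne×8
HhWwNNEe gametes: HWNE×2, HWNe×2, HwNE×2, HwNe×2, hWNE×2, hWNe×2, hwNE×2, hwNe×2
hhwwNnee×HhWwNNEe grid (16·16=256): HhWwNNEe=16 HhWwNNee=16 HhWwNnEe=16 HhWwNnee=16 HhwwNNEe=16 HhwwNNee=16 HhwwNnEe=16 HhwwNnee=16 hhWwNNEe=16 hhWwNNee=16 hhWwNnEe=16 hhWwNnee=16 hhwwNNEe=16 hhwwNNee=16 hhwwNnEe=16 hhwwNnee=16
hhwwNNee hits 16/256; gcd=16; 16÷16/256÷16 = 1/16

P(hhwwNNee) = 1/16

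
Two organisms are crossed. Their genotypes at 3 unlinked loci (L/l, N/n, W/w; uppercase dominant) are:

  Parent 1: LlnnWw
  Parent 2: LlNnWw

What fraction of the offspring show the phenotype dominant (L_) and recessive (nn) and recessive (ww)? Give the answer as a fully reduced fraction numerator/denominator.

LlnnWw gametes: LnW×2, Lnw×2, lnW×2, lnw×2
LlNnWw gametes: LNW×1, LNw×1, LnW×1, Lnw×1, lNW×1, lNw×1, lnW×1, lnw×1
LlnnWw×LlNnWw grid (8·8=64): LLNnWW=2 LLNnWw=4 LLNnww=2 LLnnWW=2 LLnnWw=4 LLnnww=2 LlNnWW=4 LlNnWw=8 LlNnww=4 LlnnWW=4 LlnnWw=8 Llnnww=4 llNnWW=2 llNnWw=4 llNnww=2 llnnWW=2 llnnWw=4 llnnww=2
L_ nn ww hits 6/64; gcd=2; 6÷2/64÷2 = 3/32

P(L_ nn ww) = 3/32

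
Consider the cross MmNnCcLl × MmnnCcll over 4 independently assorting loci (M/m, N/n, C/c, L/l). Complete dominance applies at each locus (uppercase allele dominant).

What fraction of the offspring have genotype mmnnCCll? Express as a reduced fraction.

P(mmnnCCll) = 1/64

MmNnCcLl gametes: MNCL×1, MNCl×1, MNcL×1, MNcl×1, MnCL×1, MnCl×1, MncL×1, Mncl×1, mNCL×1, mNCl×1, mNcL×1, mNcl×1, mnCL×1, mnCl×1, mncL×1, mncl×1
MmnnCcll gametes: MnCl×4, Mncl×4, mnCl×4, mncl×4
MmNnCcLl×MmnnCcll grid (16·16=256): MMNnCCLl=4 MMNnCCll=4 MMNnCcLl=8 MMNnCcll=8 MMNnccLl=4 MMNnccll=4 MMnnCCLl=4 MMnnCCll=4 MMnnCcLl=8 MMnnCcll=8 MMnnccLl=4 MMnnccll=4 MmNnCCLl=8 MmNnCCll=8 MmNnCcLl=16 MmNnCcll=16 MmNnccLl=8 MmNnccll=8 MmnnCCLl=8 MmnnCCll=8 MmnnCcLl=16 MmnnCcll=16 MmnnccLl=8 Mmnnccll=8 mmNnCCLl=4 mmNnCCll=4 mmNnCcLl=8 mmNnCcll=8 mmNnccLl=4 mmNnccll=4 mmnnCCLl=4 mmnnCCll=4 mmnnCcLl=8 mmnnCcll=8 mmnnccLl=4 mmnnccll=4
mmnnCCll hits 4/256; gcd=4; 4÷4/256÷4 = 1/64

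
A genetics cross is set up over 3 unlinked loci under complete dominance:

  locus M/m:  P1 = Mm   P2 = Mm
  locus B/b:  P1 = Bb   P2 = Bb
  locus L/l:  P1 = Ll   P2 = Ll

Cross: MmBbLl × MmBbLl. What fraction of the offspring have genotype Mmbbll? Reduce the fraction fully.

MmBbLl gametes: MBL×1, MBl×1, MbL×1, Mbl×1, mBL×1, mBl×1, mbL×1, mbl×1
MmBbLl gametes: MBL×1, MBl×1, MbL×1, Mbl×1, mBL×1, mBl×1, mbL×1, mbl×1
MmBbLl×MmBbLl grid (8·8=64): MMBBLL=1 MMBBLl=2 MMBBll=1 MMBbLL=2 MMBbLl=4 MMBbll=2 MMbbLL=1 MMbbLl=2 MMbbll=1 MmBBLL=2 MmBBLl=4 MmBBll=2 MmBbLL=4 MmBbLl=8 MmBbll=4 MmbbLL=2 MmbbLl=4 Mmbbll=2 mmBBLL=1 mmBBLl=2 mmBBll=1 mmBbLL=2 mmBbLl=4 mmBbll=2 mmbbLL=1 mmbbLl=2 mmbbll=1
Mmbbll hits 2/64; gcd=2; 2÷2/64÷2 = 1/32

P(Mmbbll) = 1/32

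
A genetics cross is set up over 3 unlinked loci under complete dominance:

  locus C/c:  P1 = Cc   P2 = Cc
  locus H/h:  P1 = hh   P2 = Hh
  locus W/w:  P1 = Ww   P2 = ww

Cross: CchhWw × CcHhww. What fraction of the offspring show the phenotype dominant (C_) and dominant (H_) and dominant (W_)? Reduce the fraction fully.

CchhWw gametes: ChW×2, Chw×2, chW×2, chw×2
CcHhww gametes: CHw×2, Chw×2, cHw×2, chw×2
CchhWw×CcHhww grid (8·8=64): CCHhWw=4 CCHhww=4 CChhWw=4 CChhww=4 CcHhWw=8 CcHhww=8 CchhWw=8 Cchhww=8 ccHhWw=4 ccHhww=4 cchhWw=4 cchhww=4
C_ H_ W_ hits 12/64; gcd=4; 12÷4/64÷4 = 3/16

P(C_ H_ W_) = 3/16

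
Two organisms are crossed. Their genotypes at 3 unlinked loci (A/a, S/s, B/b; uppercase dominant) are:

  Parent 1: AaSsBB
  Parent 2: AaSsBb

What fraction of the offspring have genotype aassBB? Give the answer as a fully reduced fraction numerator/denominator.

P(aassBB) = 1/32

AaSsBB gametes: ASB×2, AsB×2, aSB×2, asB×2
AaSsBb gametes: ASB×1, ASb×1, AsB×1, Asb×1, aSB×1, aSb×1, asB×1, asb×1
AaSsBB×AaSsBb grid (8·8=64): AASSBB=2 AASSBb=2 AASsBB=4 AASsBb=4 AAssBB=2 AAssBb=2 AaSSBB=4 AaSSBb=4 AaSsBB=8 AaSsBb=8 AassBB=4 AassBb=4 aaSSBB=2 aaSSBb=2 aaSsBB=4 aaSsBb=4 aassBB=2 aassBb=2
aassBB hits 2/64; gcd=2; 2÷2/64÷2 = 1/32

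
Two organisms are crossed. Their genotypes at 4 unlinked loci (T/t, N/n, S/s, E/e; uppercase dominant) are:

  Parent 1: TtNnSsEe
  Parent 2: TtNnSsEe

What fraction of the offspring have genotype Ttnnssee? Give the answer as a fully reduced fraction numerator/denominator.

P(Ttnnssee) = 1/128

TtNnSsEe gametes: TNSE×1, TNSe×1, TNsE×1, TNse×1, TnSE×1, TnSe×1, TnsE×1, Tnse×1, tNSE×1, tNSe×1, tNsE×1, tNse×1, tnSE×1, tnSe×1, tnsE×1, tnse×1
TtNnSsEe gametes: TNSE×1, TNSe×1, TNsE×1, TNse×1, TnSE×1, TnSe×1, TnsE×1, Tnse×1, tNSE×1, tNSe×1, tNsE×1, tNse×1, tnSE×1, tnSe×1, tnsE×1, tnse×1
TtNnSsEe×TtNnSsEe grid (16·16=256): TTNNSSEE=1 TTNNSSEe=2 TTNNSSee=1 TTNNSsEE=2 TTNNSsEe=4 TTNNSsee=2 TTNNssEE=1 TTNNssEe=2 TTNNssee=1 TTNnSSEE=2 TTNnSSEe=4 TTNnSSee=2 TTNnSsEE=4 TTNnSsEe=8 TTNnSsee=4 TTNnssEE=2 TTNnssEe=4 TTNnssee=2 TTnnSSEE=1 TTnnSSEe=2 TTnnSSee=1 TTnnSsEE=2 TTnnSsEe=4 TTnnSsee=2 TTnnssEE=1 TTnnssEe=2 TTnnssee=1 TtNNSSEE=2 TtNNSSEe=4 TtNNSSee=2 TtNNSsEE=4 TtNNSsEe=8 TtNNSsee=4 TtNNssEE=2 TtNNssEe=4 TtNNssee=2 TtNnSSEE=4 TtNnSSEe=8 TtNnSSee=4 TtNnSsEE=8 TtNnSsEe=16 TtNnSsee=8 TtNnssEE=4 TtNnssEe=8 TtNnssee=4 TtnnSSEE=2 TtnnSSEe=4 TtnnSSee=2 TtnnSsEE=4 TtnnSsEe=8 TtnnSsee=4 TtnnssEE=2 TtnnssEe=4 Ttnnssee=2 ttNNSSEE=1 ttNNSSEe=2 ttNNSSee=1 ttNNSsEE=2 ttNNSsEe=4 ttNNSsee=2 ttNNssEE=1 ttNNssEe=2 ttNNssee=1 ttNnSSEE=2 ttNnSSEe=4 ttNnSSee=2 ttNnSsEE=4 ttNnSsEe=8 ttNnSsee=4 ttNnssEE=2 ttNnssEe=4 ttNnssee=2 ttnnSSEE=1 ttnnSSEe=2 ttnnSSee=1 ttnnSsEE=2 ttnnSsEe=4 ttnnSsee=2 ttnnssEE=1 ttnnssEe=2 ttnnssee=1
Ttnnssee hits 2/256; gcd=2; 2÷2/256÷2 = 1/128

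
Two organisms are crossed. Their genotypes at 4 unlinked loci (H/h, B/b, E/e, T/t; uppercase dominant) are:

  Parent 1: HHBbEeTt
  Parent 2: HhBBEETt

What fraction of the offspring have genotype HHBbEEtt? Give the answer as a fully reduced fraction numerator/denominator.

HHBbEeTt gametes: HBET×2, HBEt×2, HBeT×2, HBet×2, HbET×2, HbEt×2, HbeT×2, Hbet×2
HhBBEETt gametes: HBET×4, HBEt×4, hBET×4, hBEt×4
HHBbEeTt×HhBBEETt grid (16·16=256): HHBBEETT=8 HHBBEETt=16 HHBBEEtt=8 HHBBEeTT=8 HHBBEeTt=16 HHBBEett=8 HHBbEETT=8 HHBbEETt=16 HHBbEEtt=8 HHBbEeTT=8 HHBbEeTt=16 HHBbEett=8 HhBBEETT=8 HhBBEETt=16 HhBBEEtt=8 HhBBEeTT=8 HhBBEeTt=16 HhBBEett=8 HhBbEETT=8 HhBbEETt=16 HhBbEEtt=8 HhBbEeTT=8 HhBbEeTt=16 HhBbEett=8
HHBbEEtt hits 8/256; gcd=8; 8÷8/256÷8 = 1/32

P(HHBbEEtt) = 1/32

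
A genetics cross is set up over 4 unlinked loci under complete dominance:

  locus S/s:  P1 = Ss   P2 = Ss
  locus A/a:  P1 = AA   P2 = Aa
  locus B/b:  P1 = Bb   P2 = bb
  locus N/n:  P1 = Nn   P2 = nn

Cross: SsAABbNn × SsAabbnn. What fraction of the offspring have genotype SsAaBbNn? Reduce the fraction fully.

SsAABbNn gametes: SABN×2, SABn×2, SAbN×2, SAbn×2, sABN×2, sABn×2, sAbN×2, sAbn×2
SsAabbnn gametes: SAbn×4, Sabn×4, sAbn×4, sabn×4
SsAABbNn×SsAabbnn grid (16·16=256): SSAABbNn=8 SSAABbnn=8 SSAAbbNn=8 SSAAbbnn=8 SSAaBbNn=8 SSAaBbnn=8 SSAabbNn=8 SSAabbnn=8 SsAABbNn=16 SsAABbnn=16 SsAAbbNn=16 SsAAbbnn=16 SsAaBbNn=16 SsAaBbnn=16 SsAabbNn=16 SsAabbnn=16 ssAABbNn=8 ssAABbnn=8 ssAAbbNn=8 ssAAbbnn=8 ssAaBbNn=8 ssAaBbnn=8 ssAabbNn=8 ssAabbnn=8
SsAaBbNn hits 16/256; gcd=16; 16÷16/256÷16 = 1/16

P(SsAaBbNn) = 1/16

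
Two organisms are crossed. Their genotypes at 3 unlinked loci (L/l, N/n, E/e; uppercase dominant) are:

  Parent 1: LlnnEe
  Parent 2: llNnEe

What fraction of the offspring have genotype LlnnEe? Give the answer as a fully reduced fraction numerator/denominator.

LlnnEe gametes: LnE×2, Lne×2, lnE×2, lne×2
llNnEe gametes: lNE×2, lNe×2, lnE×2, lne×2
LlnnEe×llNnEe grid (8·8=64): LlNnEE=4 LlNnEe=8 LlNnee=4 LlnnEE=4 LlnnEe=8 Llnnee=4 llNnEE=4 llNnEe=8 llNnee=4 llnnEE=4 llnnEe=8 llnnee=4
LlnnEe hits 8/64; gcd=8; 8÷8/64÷8 = 1/8

P(LlnnEe) = 1/8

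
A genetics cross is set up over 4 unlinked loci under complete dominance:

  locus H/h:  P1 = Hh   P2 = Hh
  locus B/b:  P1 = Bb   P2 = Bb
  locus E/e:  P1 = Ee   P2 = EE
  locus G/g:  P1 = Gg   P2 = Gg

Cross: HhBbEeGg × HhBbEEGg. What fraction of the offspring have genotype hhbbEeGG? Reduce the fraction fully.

HhBbEeGg gametes: HBEG×1, HBEg×1, HBeG×1, HBeg×1, HbEG×1, HbEg×1, HbeG×1, Hbeg×1, hBEG×1, hBEg×1, hBeG×1, hBeg×1, hbEG×1, hbEg×1, hbeG×1, hbeg×1
HhBbEEGg gametes: HBEG×2, HBEg×2, HbEG×2, HbEg×2, hBEG×2, hBEg×2, hbEG×2, hbEg×2
HhBbEeGg×HhBbEEGg grid (16·16=256): HHBBEEGG=2 HHBBEEGg=4 HHBBEEgg=2 HHBBEeGG=2 HHBBEeGg=4 HHBBEegg=2 HHBbEEGG=4 HHBbEEGg=8 HHBbEEgg=4 HHBbEeGG=4 HHBbEeGg=8 HHBbEegg=4 HHbbEEGG=2 HHbbEEGg=4 HHbbEEgg=2 HHbbEeGG=2 HHbbEeGg=4 HHbbEegg=2 HhBBEEGG=4 HhBBEEGg=8 HhBBEEgg=4 HhBBEeGG=4 HhBBEeGg=8 HhBBEegg=4 HhBbEEGG=8 HhBbEEGg=16 HhBbEEgg=8 HhBbEeGG=8 HhBbEeGg=16 HhBbEegg=8 HhbbEEGG=4 HhbbEEGg=8 HhbbEEgg=4 HhbbEeGG=4 HhbbEeGg=8 HhbbEegg=4 hhBBEEGG=2 hhBBEEGg=4 hhBBEEgg=2 hhBBEeGG=2 hhBBEeGg=4 hhBBEegg=2 hhBbEEGG=4 hhBbEEGg=8 hhBbEEgg=4 hhBbEeGG=4 hhBbEeGg=8 hhBbEegg=4 hhbbEEGG=2 hhbbEEGg=4 hhbbEEgg=2 hhbbEeGG=2 hhbbEeGg=4 hhbbEegg=2
hhbbEeGG hits 2/256; gcd=2; 2÷2/256÷2 = 1/128

P(hhbbEeGG) = 1/128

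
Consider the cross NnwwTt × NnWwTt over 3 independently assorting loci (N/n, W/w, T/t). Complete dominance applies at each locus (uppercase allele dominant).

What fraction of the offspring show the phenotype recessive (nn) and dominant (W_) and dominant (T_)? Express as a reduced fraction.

P(nn W_ T_) = 3/32

NnwwTt gametes: NwT×2, Nwt×2, nwT×2, nwt×2
NnWwTt gametes: NWT×1, NWt×1, NwT×1, Nwt×1, nWT×1, nWt×1, nwT×1, nwt×1
NnwwTt×NnWwTt grid (8·8=64): NNWwTT=2 NNWwTt=4 NNWwtt=2 NNwwTT=2 NNwwTt=4 NNwwtt=2 NnWwTT=4 NnWwTt=8 NnWwtt=4 NnwwTT=4 NnwwTt=8 Nnwwtt=4 nnWwTT=2 nnWwTt=4 nnWwtt=2 nnwwTT=2 nnwwTt=4 nnwwtt=2
nn W_ T_ hits 6/64; gcd=2; 6÷2/64÷2 = 3/32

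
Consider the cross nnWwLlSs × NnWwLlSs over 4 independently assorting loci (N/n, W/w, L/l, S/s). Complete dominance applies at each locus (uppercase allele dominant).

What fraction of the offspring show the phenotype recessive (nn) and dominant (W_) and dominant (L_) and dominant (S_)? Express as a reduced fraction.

P(nn W_ L_ S_) = 27/128

nnWwLlSs gametes: nWLS×2, nWLs×2, nWlS×2, nWls×2, nwLS×2, nwLs×2, nwlS×2, nwls×2
NnWwLlSs gametes: NWLS×1, NWLs×1, NWlS×1, NWls×1, NwLS×1, NwLs×1, NwlS×1, Nwls×1, nWLS×1, nWLs×1, nWlS×1, nWls×1, nwLS×1, nwLs×1, nwlS×1, nwls×1
nnWwLlSs×NnWwLlSs grid (16·16=256): NnWWLLSS=2 NnWWLLSs=4 NnWWLLss=2 NnWWLlSS=4 NnWWLlSs=8 NnWWLlss=4 NnWWllSS=2 NnWWllSs=4 NnWWllss=2 NnWwLLSS=4 NnWwLLSs=8 NnWwLLss=4 NnWwLlSS=8 NnWwLlSs=16 NnWwLlss=8 NnWwllSS=4 NnWwllSs=8 NnWwllss=4 NnwwLLSS=2 NnwwLLSs=4 NnwwLLss=2 NnwwLlSS=4 NnwwLlSs=8 NnwwLlss=4 NnwwllSS=2 NnwwllSs=4 Nnwwllss=2 nnWWLLSS=2 nnWWLLSs=4 nnWWLLss=2 nnWWLlSS=4 nnWWLlSs=8 nnWWLlss=4 nnWWllSS=2 nnWWllSs=4 nnWWllss=2 nnWwLLSS=4 nnWwLLSs=8 nnWwLLss=4 nnWwLlSS=8 nnWwLlSs=16 nnWwLlss=8 nnWwllSS=4 nnWwllSs=8 nnWwllss=4 nnwwLLSS=2 nnwwLLSs=4 nnwwLLss=2 nnwwLlSS=4 nnwwLlSs=8 nnwwLlss=4 nnwwllSS=2 nnwwllSs=4 nnwwllss=2
nn W_ L_ S_ hits 54/256; gcd=2; 54÷2/256÷2 = 27/128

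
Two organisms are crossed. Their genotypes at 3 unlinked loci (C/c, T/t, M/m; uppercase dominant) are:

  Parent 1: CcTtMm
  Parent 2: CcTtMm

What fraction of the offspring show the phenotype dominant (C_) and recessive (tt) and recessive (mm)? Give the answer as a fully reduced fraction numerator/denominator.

P(C_ tt mm) = 3/64

CcTtMm gametes: CTM×1, CTm×1, CtM×1, Ctm×1, cTM×1, cTm×1, ctM×1, ctm×1
CcTtMm gametes: CTM×1, CTm×1, CtM×1, Ctm×1, cTM×1, cTm×1, ctM×1, ctm×1
CcTtMm×CcTtMm grid (8·8=64): CCTTMM=1 CCTTMm=2 CCTTmm=1 CCTtMM=2 CCTtMm=4 CCTtmm=2 CCttMM=1 CCttMm=2 CCttmm=1 CcTTMM=2 CcTTMm=4 CcTTmm=2 CcTtMM=4 CcTtMm=8 CcTtmm=4 CcttMM=2 CcttMm=4 Ccttmm=2 ccTTMM=1 ccTTMm=2 ccTTmm=1 ccTtMM=2 ccTtMm=4 ccTtmm=2 ccttMM=1 ccttMm=2 ccttmm=1
C_ tt mm hits 3/64; gcd=1; 3÷1/64÷1 = 3/64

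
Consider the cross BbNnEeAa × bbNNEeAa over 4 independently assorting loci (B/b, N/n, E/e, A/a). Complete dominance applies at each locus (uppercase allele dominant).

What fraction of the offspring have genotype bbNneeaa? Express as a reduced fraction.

BbNnEeAa gametes: BNEA×1, BNEa×1, BNeA×1, BNea×1, BnEA×1, BnEa×1, BneA×1, Bnea×1, bNEA×1, bNEa×1, bNeA×1, bNea×1, bnEA×1, bnEa×1, bneA×1, bnea×1
bbNNEeAa gametes: bNEA×4, bNEa×4, bNeA×4, bNea×4
BbNnEeAa×bbNNEeAa grid (16·16=256): BbNNEEAA=4 BbNNEEAa=8 BbNNEEaa=4 BbNNEeAA=8 BbNNEeAa=16 BbNNEeaa=8 BbNNeeAA=4 BbNNeeAa=8 BbNNeeaa=4 BbNnEEAA=4 BbNnEEAa=8 BbNnEEaa=4 BbNnEeAA=8 BbNnEeAa=16 BbNnEeaa=8 BbNneeAA=4 BbNneeAa=8 BbNneeaa=4 bbNNEEAA=4 bbNNEEAa=8 bbNNEEaa=4 bbNNEeAA=8 bbNNEeAa=16 bbNNEeaa=8 bbNNeeAA=4 bbNNeeAa=8 bbNNeeaa=4 bbNnEEAA=4 bbNnEEAa=8 bbNnEEaa=4 bbNnEeAA=8 bbNnEeAa=16 bbNnEeaa=8 bbNneeAA=4 bbNneeAa=8 bbNneeaa=4
bbNneeaa hits 4/256; gcd=4; 4÷4/256÷4 = 1/64

P(bbNneeaa) = 1/64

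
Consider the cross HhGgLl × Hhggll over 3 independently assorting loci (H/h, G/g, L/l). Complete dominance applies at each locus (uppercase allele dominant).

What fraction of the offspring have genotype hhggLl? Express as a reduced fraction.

P(hhggLl) = 1/16

HhGgLl gametes: HGL×1, HGl×1, HgL×1, Hgl×1, hGL×1, hGl×1, hgL×1, hgl×1
Hhggll gametes: Hgl×4, hgl×4
HhGgLl×Hhggll grid (8·8=64): HHGgLl=4 HHGgll=4 HHggLl=4 HHggll=4 HhGgLl=8 HhGgll=8 HhggLl=8 Hhggll=8 hhGgLl=4 hhGgll=4 hhggLl=4 hhggll=4
hhggLl hits 4/64; gcd=4; 4÷4/64÷4 = 1/16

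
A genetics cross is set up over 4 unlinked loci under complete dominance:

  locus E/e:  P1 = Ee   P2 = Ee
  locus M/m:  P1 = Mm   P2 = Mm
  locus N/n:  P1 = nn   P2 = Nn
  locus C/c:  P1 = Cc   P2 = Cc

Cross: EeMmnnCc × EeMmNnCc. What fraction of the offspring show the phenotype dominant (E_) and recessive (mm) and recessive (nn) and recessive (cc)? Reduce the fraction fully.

P(E_ mm nn cc) = 3/128

EeMmnnCc gametes: EMnC×2, EMnc×2, EmnC×2, Emnc×2, eMnC×2, eMnc×2, emnC×2, emnc×2
EeMmNnCc gametes: EMNC×1, EMNc×1, EMnC×1, EMnc×1, EmNC×1, EmNc×1, EmnC×1, Emnc×1, eMNC×1, eMNc×1, eMnC×1, eMnc×1, emNC×1, emNc×1, emnC×1, emnc×1
EeMmnnCc×EeMmNnCc grid (16·16=256): EEMMNnCC=2 EEMMNnCc=4 EEMMNncc=2 EEMMnnCC=2 EEMMnnCc=4 EEMMnncc=2 EEMmNnCC=4 EEMmNnCc=8 EEMmNncc=4 EEMmnnCC=4 EEMmnnCc=8 EEMmnncc=4 EEmmNnCC=2 EEmmNnCc=4 EEmmNncc=2 EEmmnnCC=2 EEmmnnCc=4 EEmmnncc=2 EeMMNnCC=4 EeMMNnCc=8 EeMMNncc=4 EeMMnnCC=4 EeMMnnCc=8 EeMMnncc=4 EeMmNnCC=8 EeMmNnCc=16 EeMmNncc=8 EeMmnnCC=8 EeMmnnCc=16 EeMmnncc=8 EemmNnCC=4 EemmNnCc=8 EemmNncc=4 EemmnnCC=4 EemmnnCc=8 Eemmnncc=4 eeMMNnCC=2 eeMMNnCc=4 eeMMNncc=2 eeMMnnCC=2 eeMMnnCc=4 eeMMnncc=2 eeMmNnCC=4 eeMmNnCc=8 eeMmNncc=4 eeMmnnCC=4 eeMmnnCc=8 eeMmnncc=4 eemmNnCC=2 eemmNnCc=4 eemmNncc=2 eemmnnCC=2 eemmnnCc=4 eemmnncc=2
E_ mm nn cc hits 6/256; gcd=2; 6÷2/256÷2 = 3/128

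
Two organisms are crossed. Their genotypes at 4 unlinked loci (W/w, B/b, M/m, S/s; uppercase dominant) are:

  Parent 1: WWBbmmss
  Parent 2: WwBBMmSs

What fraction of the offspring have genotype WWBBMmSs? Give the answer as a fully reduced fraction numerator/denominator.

WWBbmmss gametes: WBms×8, Wbms×8
WwBBMmSs gametes: WBMS×2, WBMs×2, WBmS×2, WBms×2, wBMS×2, wBMs×2, wBmS×2, wBms×2
WWBbmmss×WwBBMmSs grid (16·16=256): WWBBMmSs=16 WWBBMmss=16 WWBBmmSs=16 WWBBmmss=16 WWBbMmSs=16 WWBbMmss=16 WWBbmmSs=16 WWBbmmss=16 WwBBMmSs=16 WwBBMmss=16 WwBBmmSs=16 WwBBmmss=16 WwBbMmSs=16 WwBbMmss=16 WwBbmmSs=16 WwBbmmss=16
WWBBMmSs hits 16/256; gcd=16; 16÷16/256÷16 = 1/16

P(WWBBMmSs) = 1/16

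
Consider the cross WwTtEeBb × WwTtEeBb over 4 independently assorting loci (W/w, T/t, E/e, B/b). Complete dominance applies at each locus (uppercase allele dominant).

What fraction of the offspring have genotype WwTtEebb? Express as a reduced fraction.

WwTtEeBb gametes: WTEB×1, WTEb×1, WTeB×1, WTeb×1, WtEB×1, WtEb×1, WteB×1, Wteb×1, wTEB×1, wTEb×1, wTeB×1, wTeb×1, wtEB×1, wtEb×1, wteB×1, wteb×1
WwTtEeBb gametes: WTEB×1, WTEb×1, WTeB×1, WTeb×1, WtEB×1, WtEb×1, WteB×1, Wteb×1, wTEB×1, wTEb×1, wTeB×1, wTeb×1, wtEB×1, wtEb×1, wteB×1, wteb×1
WwTtEeBb×WwTtEeBb grid (16·16=256): WWTTEEBB=1 WWTTEEBb=2 WWTTEEbb=1 WWTTEeBB=2 WWTTEeBb=4 WWTTEebb=2 WWTTeeBB=1 WWTTeeBb=2 WWTTeebb=1 WWTtEEBB=2 WWTtEEBb=4 WWTtEEbb=2 WWTtEeBB=4 WWTtEeBb=8 WWTtEebb=4 WWTteeBB=2 WWTteeBb=4 WWTteebb=2 WWttEEBB=1 WWttEEBb=2 WWttEEbb=1 WWttEeBB=2 WWttEeBb=4 WWttEebb=2 WWtteeBB=1 WWtteeBb=2 WWtteebb=1 WwTTEEBB=2 WwTTEEBb=4 WwTTEEbb=2 WwTTEeBB=4 WwTTEeBb=8 WwTTEebb=4 WwTTeeBB=2 WwTTeeBb=4 WwTTeebb=2 WwTtEEBB=4 WwTtEEBb=8 WwTtEEbb=4 WwTtEeBB=8 WwTtEeBb=16 WwTtEebb=8 WwTteeBB=4 WwTteeBb=8 WwTteebb=4 WwttEEBB=2 WwttEEBb=4 WwttEEbb=2 WwttEeBB=4 WwttEeBb=8 WwttEebb=4 WwtteeBB=2 WwtteeBb=4 Wwtteebb=2 wwTTEEBB=1 wwTTEEBb=2 wwTTEEbb=1 wwTTEeBB=2 wwTTEeBb=4 wwTTEebb=2 wwTTeeBB=1 wwTTeeBb=2 wwTTeebb=1 wwTtEEBB=2 wwTtEEBb=4 wwTtEEbb=2 wwTtEeBB=4 wwTtEeBb=8 wwTtEebb=4 wwTteeBB=2 wwTteeBb=4 wwTteebb=2 wwttEEBB=1 wwttEEBb=2 wwttEEbb=1 wwttEeBB=2 wwttEeBb=4 wwttEebb=2 wwtteeBB=1 wwtteeBb=2 wwtteebb=1
WwTtEebb hits 8/256; gcd=8; 8÷8/256÷8 = 1/32

P(WwTtEebb) = 1/32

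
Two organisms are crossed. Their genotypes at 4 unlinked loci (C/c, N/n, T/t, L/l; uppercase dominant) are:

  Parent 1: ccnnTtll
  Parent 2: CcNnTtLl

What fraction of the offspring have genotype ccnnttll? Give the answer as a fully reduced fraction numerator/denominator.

ccnnTtll gametes: cnTl×8, cntl×8
CcNnTtLl gametes: CNTL×1, CNTl×1, CNtL×1, CNtl×1, CnTL×1, CnTl×1, CntL×1, Cntl×1, cNTL×1, cNTl×1, cNtL×1, cNtl×1, cnTL×1, cnTl×1, cntL×1, cntl×1
ccnnTtll×CcNnTtLl grid (16·16=256): CcNnTTLl=8 CcNnTTll=8 CcNnTtLl=16 CcNnTtll=16 CcNnttLl=8 CcNnttll=8 CcnnTTLl=8 CcnnTTll=8 CcnnTtLl=16 CcnnTtll=16 CcnnttLl=8 Ccnnttll=8 ccNnTTLl=8 ccNnTTll=8 ccNnTtLl=16 ccNnTtll=16 ccNnttLl=8 ccNnttll=8 ccnnTTLl=8 ccnnTTll=8 ccnnTtLl=16 ccnnTtll=16 ccnnttLl=8 ccnnttll=8
ccnnttll hits 8/256; gcd=8; 8÷8/256÷8 = 1/32

P(ccnnttll) = 1/32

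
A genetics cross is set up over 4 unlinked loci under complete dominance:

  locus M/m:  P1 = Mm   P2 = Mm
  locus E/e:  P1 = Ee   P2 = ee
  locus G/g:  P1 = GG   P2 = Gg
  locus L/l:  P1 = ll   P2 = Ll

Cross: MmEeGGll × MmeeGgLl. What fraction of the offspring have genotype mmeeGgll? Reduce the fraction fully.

MmEeGGll gametes: MEGl×4, MeGl×4, mEGl×4, meGl×4
MmeeGgLl gametes: MeGL×2, MeGl×2, MegL×2, Megl×2, meGL×2, meGl×2, megL×2, megl×2
MmEeGGll×MmeeGgLl grid (16·16=256): MMEeGGLl=8 MMEeGGll=8 MMEeGgLl=8 MMEeGgll=8 MMeeGGLl=8 MMeeGGll=8 MMeeGgLl=8 MMeeGgll=8 MmEeGGLl=16 MmEeGGll=16 MmEeGgLl=16 MmEeGgll=16 MmeeGGLl=16 MmeeGGll=16 MmeeGgLl=16 MmeeGgll=16 mmEeGGLl=8 mmEeGGll=8 mmEeGgLl=8 mmEeGgll=8 mmeeGGLl=8 mmeeGGll=8 mmeeGgLl=8 mmeeGgll=8
mmeeGgll hits 8/256; gcd=8; 8÷8/256÷8 = 1/32

P(mmeeGgll) = 1/32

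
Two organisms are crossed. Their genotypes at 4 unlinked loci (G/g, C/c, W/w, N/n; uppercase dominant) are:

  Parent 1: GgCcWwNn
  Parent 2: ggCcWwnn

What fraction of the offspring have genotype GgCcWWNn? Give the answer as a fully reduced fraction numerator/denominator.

GgCcWwNn gametes: GCWN×1, GCWn×1, GCwN×1, GCwn×1, GcWN×1, GcWn×1, GcwN×1, Gcwn×1, gCWN×1, gCWn×1, gCwN×1, gCwn×1, gcWN×1, gcWn×1, gcwN×1, gcwn×1
ggCcWwnn gametes: gCWn×4, gCwn×4, gcWn×4, gcwn×4
GgCcWwNn×ggCcWwnn grid (16·16=256): GgCCWWNn=4 GgCCWWnn=4 GgCCWwNn=8 GgCCWwnn=8 GgCCwwNn=4 GgCCwwnn=4 GgCcWWNn=8 GgCcWWnn=8 GgCcWwNn=16 GgCcWwnn=16 GgCcwwNn=8 GgCcwwnn=8 GgccWWNn=4 GgccWWnn=4 GgccWwNn=8 GgccWwnn=8 GgccwwNn=4 Ggccwwnn=4 ggCCWWNn=4 ggCCWWnn=4 ggCCWwNn=8 ggCCWwnn=8 ggCCwwNn=4 ggCCwwnn=4 ggCcWWNn=8 ggCcWWnn=8 ggCcWwNn=16 ggCcWwnn=16 ggCcwwNn=8 ggCcwwnn=8 ggccWWNn=4 ggccWWnn=4 ggccWwNn=8 ggccWwnn=8 ggccwwNn=4 ggccwwnn=4
GgCcWWNn hits 8/256; gcd=8; 8÷8/256÷8 = 1/32

P(GgCcWWNn) = 1/32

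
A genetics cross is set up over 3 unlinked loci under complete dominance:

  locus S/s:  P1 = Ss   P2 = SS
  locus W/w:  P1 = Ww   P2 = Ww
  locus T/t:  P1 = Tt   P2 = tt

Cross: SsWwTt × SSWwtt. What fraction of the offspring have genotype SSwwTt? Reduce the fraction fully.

P(SSwwTt) = 1/16

SsWwTt gametes: SWT×1, SWt×1, SwT×1, Swt×1, sWT×1, sWt×1, swT×1, swt×1
SSWwtt gametes: SWt×4, Swt×4
SsWwTt×SSWwtt grid (8·8=64): SSWWTt=4 SSWWtt=4 SSWwTt=8 SSWwtt=8 SSwwTt=4 SSwwtt=4 SsWWTt=4 SsWWtt=4 SsWwTt=8 SsWwtt=8 SswwTt=4 Sswwtt=4
SSwwTt hits 4/64; gcd=4; 4÷4/64÷4 = 1/16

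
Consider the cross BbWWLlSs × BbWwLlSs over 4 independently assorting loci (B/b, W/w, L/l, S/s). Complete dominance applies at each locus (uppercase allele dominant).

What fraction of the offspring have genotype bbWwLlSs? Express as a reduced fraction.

BbWWLlSs gametes: BWLS×2, BWLs×2, BWlS×2, BWls×2, bWLS×2, bWLs×2, bWlS×2, bWls×2
BbWwLlSs gametes: BWLS×1, BWLs×1, BWlS×1, BWls×1, BwLS×1, BwLs×1, BwlS×1, Bwls×1, bWLS×1, bWLs×1, bWlS×1, bWls×1, bwLS×1, bwLs×1, bwlS×1, bwls×1
BbWWLlSs×BbWwLlSs grid (16·16=256): BBWWLLSS=2 BBWWLLSs=4 BBWWLLss=2 BBWWLlSS=4 BBWWLlSs=8 BBWWLlss=4 BBWWllSS=2 BBWWllSs=4 BBWWllss=2 BBWwLLSS=2 BBWwLLSs=4 BBWwLLss=2 BBWwLlSS=4 BBWwLlSs=8 BBWwLlss=4 BBWwllSS=2 BBWwllSs=4 BBWwllss=2 BbWWLLSS=4 BbWWLLSs=8 BbWWLLss=4 BbWWLlSS=8 BbWWLlSs=16 BbWWLlss=8 BbWWllSS=4 BbWWllSs=8 BbWWllss=4 BbWwLLSS=4 BbWwLLSs=8 BbWwLLss=4 BbWwLlSS=8 BbWwLlSs=16 BbWwLlss=8 BbWwllSS=4 BbWwllSs=8 BbWwllss=4 bbWWLLSS=2 bbWWLLSs=4 bbWWLLss=2 bbWWLlSS=4 bbWWLlSs=8 bbWWLlss=4 bbWWllSS=2 bbWWllSs=4 bbWWllss=2 bbWwLLSS=2 bbWwLLSs=4 bbWwLLss=2 bbWwLlSS=4 bbWwLlSs=8 bbWwLlss=4 bbWwllSS=2 bbWwllSs=4 bbWwllss=2
bbWwLlSs hits 8/256; gcd=8; 8÷8/256÷8 = 1/32

P(bbWwLlSs) = 1/32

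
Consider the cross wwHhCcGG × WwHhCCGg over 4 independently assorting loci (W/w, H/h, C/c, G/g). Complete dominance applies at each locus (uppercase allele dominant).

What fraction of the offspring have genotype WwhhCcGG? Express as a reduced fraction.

wwHhCcGG gametes: wHCG×4, wHcG×4, whCG×4, whcG×4
WwHhCCGg gametes: WHCG×2, WHCg×2, WhCG×2, WhCg×2, wHCG×2, wHCg×2, whCG×2, whCg×2
wwHhCcGG×WwHhCCGg grid (16·16=256): WwHHCCGG=8 WwHHCCGg=8 WwHHCcGG=8 WwHHCcGg=8 WwHhCCGG=16 WwHhCCGg=16 WwHhCcGG=16 WwHhCcGg=16 WwhhCCGG=8 WwhhCCGg=8 WwhhCcGG=8 WwhhCcGg=8 wwHHCCGG=8 wwHHCCGg=8 wwHHCcGG=8 wwHHCcGg=8 wwHhCCGG=16 wwHhCCGg=16 wwHhCcGG=16 wwHhCcGg=16 wwhhCCGG=8 wwhhCCGg=8 wwhhCcGG=8 wwhhCcGg=8
WwhhCcGG hits 8/256; gcd=8; 8÷8/256÷8 = 1/32

P(WwhhCcGG) = 1/32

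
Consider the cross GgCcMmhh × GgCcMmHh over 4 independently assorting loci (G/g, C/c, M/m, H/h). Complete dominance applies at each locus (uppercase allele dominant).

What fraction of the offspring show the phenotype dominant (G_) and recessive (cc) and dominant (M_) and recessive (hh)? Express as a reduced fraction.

GgCcMmhh gametes: GCMh×2, GCmh×2, GcMh×2, Gcmh×2, gCMh×2, gCmh×2, gcMh×2, gcmh×2
GgCcMmHh gametes: GCMH×1, GCMh×1, GCmH×1, GCmh×1, GcMH×1, GcMh×1, GcmH×1, Gcmh×1, gCMH×1, gCMh×1, gCmH×1, gCmh×1, gcMH×1, gcMh×1, gcmH×1, gcmh×1
GgCcMmhh×GgCcMmHh grid (16·16=256): GGCCMMHh=2 GGCCMMhh=2 GGCCMmHh=4 GGCCMmhh=4 GGCCmmHh=2 GGCCmmhh=2 GGCcMMHh=4 GGCcMMhh=4 GGCcMmHh=8 GGCcMmhh=8 GGCcmmHh=4 GGCcmmhh=4 GGccMMHh=2 GGccMMhh=2 GGccMmHh=4 GGccMmhh=4 GGccmmHh=2 GGccmmhh=2 GgCCMMHh=4 GgCCMMhh=4 GgCCMmHh=8 GgCCMmhh=8 GgCCmmHh=4 GgCCmmhh=4 GgCcMMHh=8 GgCcMMhh=8 GgCcMmHh=16 GgCcMmhh=16 GgCcmmHh=8 GgCcmmhh=8 GgccMMHh=4 GgccMMhh=4 GgccMmHh=8 GgccMmhh=8 GgccmmHh=4 Ggccmmhh=4 ggCCMMHh=2 ggCCMMhh=2 ggCCMmHh=4 ggCCMmhh=4 ggCCmmHh=2 ggCCmmhh=2 ggCcMMHh=4 ggCcMMhh=4 ggCcMmHh=8 ggCcMmhh=8 ggCcmmHh=4 ggCcmmhh=4 ggccMMHh=2 ggccMMhh=2 ggccMmHh=4 ggccMmhh=4 ggccmmHh=2 ggccmmhh=2
G_ cc M_ hh hits 18/256; gcd=2; 18÷2/256÷2 = 9/128

P(G_ cc M_ hh) = 9/128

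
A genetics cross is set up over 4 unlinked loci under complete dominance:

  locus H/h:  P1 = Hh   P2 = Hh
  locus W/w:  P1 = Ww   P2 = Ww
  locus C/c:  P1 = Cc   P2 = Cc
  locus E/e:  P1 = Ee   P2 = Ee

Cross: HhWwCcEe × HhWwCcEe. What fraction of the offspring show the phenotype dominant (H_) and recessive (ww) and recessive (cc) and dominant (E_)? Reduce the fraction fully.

P(H_ ww cc E_) = 9/256

HhWwCcEe gametes: HWCE×1, HWCe×1, HWcE×1, HWce×1, HwCE×1, HwCe×1, HwcE×1, Hwce×1, hWCE×1, hWCe×1, hWcE×1, hWce×1, hwCE×1, hwCe×1, hwcE×1, hwce×1
HhWwCcEe gametes: HWCE×1, HWCe×1, HWcE×1, HWce×1, HwCE×1, HwCe×1, HwcE×1, Hwce×1, hWCE×1, hWCe×1, hWcE×1, hWce×1, hwCE×1, hwCe×1, hwcE×1, hwce×1
HhWwCcEe×HhWwCcEe grid (16·16=256): HHWWCCEE=1 HHWWCCEe=2 HHWWCCee=1 HHWWCcEE=2 HHWWCcEe=4 HHWWCcee=2 HHWWccEE=1 HHWWccEe=2 HHWWccee=1 HHWwCCEE=2 HHWwCCEe=4 HHWwCCee=2 HHWwCcEE=4 HHWwCcEe=8 HHWwCcee=4 HHWwccEE=2 HHWwccEe=4 HHWwccee=2 HHwwCCEE=1 HHwwCCEe=2 HHwwCCee=1 HHwwCcEE=2 HHwwCcEe=4 HHwwCcee=2 HHwwccEE=1 HHwwccEe=2 HHwwccee=1 HhWWCCEE=2 HhWWCCEe=4 HhWWCCee=2 HhWWCcEE=4 HhWWCcEe=8 HhWWCcee=4 HhWWccEE=2 HhWWccEe=4 HhWWccee=2 HhWwCCEE=4 HhWwCCEe=8 HhWwCCee=4 HhWwCcEE=8 HhWwCcEe=16 HhWwCcee=8 HhWwccEE=4 HhWwccEe=8 HhWwccee=4 HhwwCCEE=2 HhwwCCEe=4 HhwwCCee=2 HhwwCcEE=4 HhwwCcEe=8 HhwwCcee=4 HhwwccEE=2 HhwwccEe=4 Hhwwccee=2 hhWWCCEE=1 hhWWCCEe=2 hhWWCCee=1 hhWWCcEE=2 hhWWCcEe=4 hhWWCcee=2 hhWWccEE=1 hhWWccEe=2 hhWWccee=1 hhWwCCEE=2 hhWwCCEe=4 hhWwCCee=2 hhWwCcEE=4 hhWwCcEe=8 hhWwCcee=4 hhWwccEE=2 hhWwccEe=4 hhWwccee=2 hhwwCCEE=1 hhwwCCEe=2 hhwwCCee=1 hhwwCcEE=2 hhwwCcEe=4 hhwwCcee=2 hhwwccEE=1 hhwwccEe=2 hhwwccee=1
H_ ww cc E_ hits 9/256; gcd=1; 9÷1/256÷1 = 9/256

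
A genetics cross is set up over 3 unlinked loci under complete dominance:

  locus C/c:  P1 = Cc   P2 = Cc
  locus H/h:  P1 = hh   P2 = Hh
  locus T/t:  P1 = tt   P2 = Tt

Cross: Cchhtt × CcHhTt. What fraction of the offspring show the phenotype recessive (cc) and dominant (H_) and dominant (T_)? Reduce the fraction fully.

P(cc H_ T_) = 1/16

Cchhtt gametes: Cht×4, cht×4
CcHhTt gametes: CHT×1, CHt×1, ChT×1, Cht×1, cHT×1, cHt×1, chT×1, cht×1
Cchhtt×CcHhTt grid (8·8=64): CCHhTt=4 CCHhtt=4 CChhTt=4 CChhtt=4 CcHhTt=8 CcHhtt=8 CchhTt=8 Cchhtt=8 ccHhTt=4 ccHhtt=4 cchhTt=4 cchhtt=4
cc H_ T_ hits 4/64; gcd=4; 4÷4/64÷4 = 1/16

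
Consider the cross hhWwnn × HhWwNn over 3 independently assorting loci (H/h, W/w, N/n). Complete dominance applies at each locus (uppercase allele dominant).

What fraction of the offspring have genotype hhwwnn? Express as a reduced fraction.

hhWwnn gametes: hWn×4, hwn×4
HhWwNn gametes: HWN×1, HWn×1, HwN×1, Hwn×1, hWN×1, hWn×1, hwN×1, hwn×1
hhWwnn×HhWwNn grid (8·8=64): HhWWNn=4 HhWWnn=4 HhWwNn=8 HhWwnn=8 HhwwNn=4 Hhwwnn=4 hhWWNn=4 hhWWnn=4 hhWwNn=8 hhWwnn=8 hhwwNn=4 hhwwnn=4
hhwwnn hits 4/64; gcd=4; 4÷4/64÷4 = 1/16

P(hhwwnn) = 1/16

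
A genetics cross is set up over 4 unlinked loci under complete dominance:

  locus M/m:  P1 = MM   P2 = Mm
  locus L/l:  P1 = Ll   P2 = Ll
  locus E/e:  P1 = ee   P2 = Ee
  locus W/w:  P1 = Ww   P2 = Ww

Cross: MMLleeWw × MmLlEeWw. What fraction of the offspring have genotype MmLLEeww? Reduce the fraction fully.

MMLleeWw gametes: MLeW×4, MLew×4, MleW×4, Mlew×4
MmLlEeWw gametes: MLEW×1, MLEw×1, MLeW×1, MLew×1, MlEW×1, MlEw×1, MleW×1, Mlew×1, mLEW×1, mLEw×1, mLeW×1, mLew×1, mlEW×1, mlEw×1, mleW×1, mlew×1
MMLleeWw×MmLlEeWw grid (16·16=256): MMLLEeWW=4 MMLLEeWw=8 MMLLEeww=4 MMLLeeWW=4 MMLLeeWw=8 MMLLeeww=4 MMLlEeWW=8 MMLlEeWw=16 MMLlEeww=8 MMLleeWW=8 MMLleeWw=16 MMLleeww=8 MMllEeWW=4 MMllEeWw=8 MMllEeww=4 MMlleeWW=4 MMlleeWw=8 MMlleeww=4 MmLLEeWW=4 MmLLEeWw=8 MmLLEeww=4 MmLLeeWW=4 MmLLeeWw=8 MmLLeeww=4 MmLlEeWW=8 MmLlEeWw=16 MmLlEeww=8 MmLleeWW=8 MmLleeWw=16 MmLleeww=8 MmllEeWW=4 MmllEeWw=8 MmllEeww=4 MmlleeWW=4 MmlleeWw=8 Mmlleeww=4
MmLLEeww hits 4/256; gcd=4; 4÷4/256÷4 = 1/64

P(MmLLEeww) = 1/64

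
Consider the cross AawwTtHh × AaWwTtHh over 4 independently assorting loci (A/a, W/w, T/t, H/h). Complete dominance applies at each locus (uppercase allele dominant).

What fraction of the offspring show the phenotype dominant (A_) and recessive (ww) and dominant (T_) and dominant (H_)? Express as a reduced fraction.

AawwTtHh gametes: AwTH×2, AwTh×2, AwtH×2, Awth×2, awTH×2, awTh×2, awtH×2, awth×2
AaWwTtHh gametes: AWTH×1, AWTh×1, AWtH×1, AWth×1, AwTH×1, AwTh×1, AwtH×1, Awth×1, aWTH×1, aWTh×1, aWtH×1, aWth×1, awTH×1, awTh×1, awtH×1, awth×1
AawwTtHh×AaWwTtHh grid (16·16=256): AAWwTTHH=2 AAWwTTHh=4 AAWwTThh=2 AAWwTtHH=4 AAWwTtHh=8 AAWwTthh=4 AAWwttHH=2 AAWwttHh=4 AAWwtthh=2 AAwwTTHH=2 AAwwTTHh=4 AAwwTThh=2 AAwwTtHH=4 AAwwTtHh=8 AAwwTthh=4 AAwwttHH=2 AAwwttHh=4 AAwwtthh=2 AaWwTTHH=4 AaWwTTHh=8 AaWwTThh=4 AaWwTtHH=8 AaWwTtHh=16 AaWwTthh=8 AaWwttHH=4 AaWwttHh=8 AaWwtthh=4 AawwTTHH=4 AawwTTHh=8 AawwTThh=4 AawwTtHH=8 AawwTtHh=16 AawwTthh=8 AawwttHH=4 AawwttHh=8 Aawwtthh=4 aaWwTTHH=2 aaWwTTHh=4 aaWwTThh=2 aaWwTtHH=4 aaWwTtHh=8 aaWwTthh=4 aaWwttHH=2 aaWwttHh=4 aaWwtthh=2 aawwTTHH=2 aawwTTHh=4 aawwTThh=2 aawwTtHH=4 aawwTtHh=8 aawwTthh=4 aawwttHH=2 aawwttHh=4 aawwtthh=2
A_ ww T_ H_ hits 54/256; gcd=2; 54÷2/256÷2 = 27/128

P(A_ ww T_ H_) = 27/128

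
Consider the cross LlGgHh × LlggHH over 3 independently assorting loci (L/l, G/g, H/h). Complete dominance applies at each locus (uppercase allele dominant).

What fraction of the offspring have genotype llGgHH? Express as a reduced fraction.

P(llGgHH) = 1/16

LlGgHh gametes: LGH×1, LGh×1, LgH×1, Lgh×1, lGH×1, lGh×1, lgH×1, lgh×1
LlggHH gametes: LgH×4, lgH×4
LlGgHh×LlggHH grid (8·8=64): LLGgHH=4 LLGgHh=4 LLggHH=4 LLggHh=4 LlGgHH=8 LlGgHh=8 LlggHH=8 LlggHh=8 llGgHH=4 llGgHh=4 llggHH=4 llggHh=4
llGgHH hits 4/64; gcd=4; 4÷4/64÷4 = 1/16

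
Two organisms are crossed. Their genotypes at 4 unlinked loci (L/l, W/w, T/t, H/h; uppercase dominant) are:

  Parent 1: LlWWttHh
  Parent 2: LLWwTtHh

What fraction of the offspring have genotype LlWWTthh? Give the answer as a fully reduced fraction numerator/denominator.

LlWWttHh gametes: LWtH×4, LWth×4, lWtH×4, lWth×4
LLWwTtHh gametes: LWTH×2, LWTh×2, LWtH×2, LWth×2, LwTH×2, LwTh×2, LwtH×2, Lwth×2
LlWWttHh×LLWwTtHh grid (16·16=256): LLWWTtHH=8 LLWWTtHh=16 LLWWTthh=8 LLWWttHH=8 LLWWttHh=16 LLWWtthh=8 LLWwTtHH=8 LLWwTtHh=16 LLWwTthh=8 LLWwttHH=8 LLWwttHh=16 LLWwtthh=8 LlWWTtHH=8 LlWWTtHh=16 LlWWTthh=8 LlWWttHH=8 LlWWttHh=16 LlWWtthh=8 LlWwTtHH=8 LlWwTtHh=16 LlWwTthh=8 LlWwttHH=8 LlWwttHh=16 LlWwtthh=8
LlWWTthh hits 8/256; gcd=8; 8÷8/256÷8 = 1/32

P(LlWWTthh) = 1/32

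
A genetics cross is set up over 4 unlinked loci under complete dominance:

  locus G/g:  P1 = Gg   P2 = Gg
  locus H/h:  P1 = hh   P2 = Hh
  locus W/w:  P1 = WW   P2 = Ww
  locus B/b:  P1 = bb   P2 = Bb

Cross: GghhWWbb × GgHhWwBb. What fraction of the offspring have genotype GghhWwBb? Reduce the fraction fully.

P(GghhWwBb) = 1/16

GghhWWbb gametes: GhWb×8, ghWb×8
GgHhWwBb gametes: GHWB×1, GHWb×1, GHwB×1, GHwb×1, GhWB×1, GhWb×1, GhwB×1, Ghwb×1, gHWB×1, gHWb×1, gHwB×1, gHwb×1, ghWB×1, ghWb×1, ghwB×1, ghwb×1
GghhWWbb×GgHhWwBb grid (16·16=256): GGHhWWBb=8 GGHhWWbb=8 GGHhWwBb=8 GGHhWwbb=8 GGhhWWBb=8 GGhhWWbb=8 GGhhWwBb=8 GGhhWwbb=8 GgHhWWBb=16 GgHhWWbb=16 GgHhWwBb=16 GgHhWwbb=16 GghhWWBb=16 GghhWWbb=16 GghhWwBb=16 GghhWwbb=16 ggHhWWBb=8 ggHhWWbb=8 ggHhWwBb=8 ggHhWwbb=8 gghhWWBb=8 gghhWWbb=8 gghhWwBb=8 gghhWwbb=8
GghhWwBb hits 16/256; gcd=16; 16÷16/256÷16 = 1/16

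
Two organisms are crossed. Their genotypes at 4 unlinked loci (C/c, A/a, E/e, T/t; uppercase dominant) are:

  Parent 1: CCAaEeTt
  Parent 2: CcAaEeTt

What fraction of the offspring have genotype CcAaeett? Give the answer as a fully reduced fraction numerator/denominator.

CCAaEeTt gametes: CAET×2, CAEt×2, CAeT×2, CAet×2, CaET×2, CaEt×2, CaeT×2, Caet×2
CcAaEeTt gametes: CAET×1, CAEt×1, CAeT×1, CAet×1, CaET×1, CaEt×1, CaeT×1, Caet×1, cAET×1, cAEt×1, cAeT×1, cAet×1, caET×1, caEt×1, caeT×1, caet×1
CCAaEeTt×CcAaEeTt grid (16·16=256): CCAAEETT=2 CCAAEETt=4 CCAAEEtt=2 CCAAEeTT=4 CCAAEeTt=8 CCAAEett=4 CCAAeeTT=2 CCAAeeTt=4 CCAAeett=2 CCAaEETT=4 CCAaEETt=8 CCAaEEtt=4 CCAaEeTT=8 CCAaEeTt=16 CCAaEett=8 CCAaeeTT=4 CCAaeeTt=8 CCAaeett=4 CCaaEETT=2 CCaaEETt=4 CCaaEEtt=2 CCaaEeTT=4 CCaaEeTt=8 CCaaEett=4 CCaaeeTT=2 CCaaeeTt=4 CCaaeett=2 CcAAEETT=2 CcAAEETt=4 CcAAEEtt=2 CcAAEeTT=4 CcAAEeTt=8 CcAAEett=4 CcAAeeTT=2 CcAAeeTt=4 CcAAeett=2 CcAaEETT=4 CcAaEETt=8 CcAaEEtt=4 CcAaEeTT=8 CcAaEeTt=16 CcAaEett=8 CcAaeeTT=4 CcAaeeTt=8 CcAaeett=4 CcaaEETT=2 CcaaEETt=4 CcaaEEtt=2 CcaaEeTT=4 CcaaEeTt=8 CcaaEett=4 CcaaeeTT=2 CcaaeeTt=4 Ccaaeett=2
CcAaeett hits 4/256; gcd=4; 4÷4/256÷4 = 1/64

P(CcAaeett) = 1/64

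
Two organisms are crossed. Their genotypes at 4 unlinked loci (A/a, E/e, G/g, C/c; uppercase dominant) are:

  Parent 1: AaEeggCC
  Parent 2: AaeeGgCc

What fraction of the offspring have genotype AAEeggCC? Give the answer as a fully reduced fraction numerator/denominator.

AaEeggCC gametes: AEgC×4, AegC×4, aEgC×4, aegC×4
AaeeGgCc gametes: AeGC×2, AeGc×2, AegC×2, Aegc×2, aeGC×2, aeGc×2, aegC×2, aegc×2
AaEeggCC×AaeeGgCc grid (16·16=256): AAEeGgCC=8 AAEeGgCc=8 AAEeggCC=8 AAEeggCc=8 AAeeGgCC=8 AAeeGgCc=8 AAeeggCC=8 AAeeggCc=8 AaEeGgCC=16 AaEeGgCc=16 AaEeggCC=16 AaEeggCc=16 AaeeGgCC=16 AaeeGgCc=16 AaeeggCC=16 AaeeggCc=16 aaEeGgCC=8 aaEeGgCc=8 aaEeggCC=8 aaEeggCc=8 aaeeGgCC=8 aaeeGgCc=8 aaeeggCC=8 aaeeggCc=8
AAEeggCC hits 8/256; gcd=8; 8÷8/256÷8 = 1/32

P(AAEeggCC) = 1/32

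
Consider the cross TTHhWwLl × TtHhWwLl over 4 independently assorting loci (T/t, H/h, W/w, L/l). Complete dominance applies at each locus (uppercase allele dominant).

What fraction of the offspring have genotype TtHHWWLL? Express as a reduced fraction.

P(TtHHWWLL) = 1/128

TTHhWwLl gametes: THWL×2, THWl×2, THwL×2, THwl×2, ThWL×2, ThWl×2, ThwL×2, Thwl×2
TtHhWwLl gametes: THWL×1, THWl×1, THwL×1, THwl×1, ThWL×1, ThWl×1, ThwL×1, Thwl×1, tHWL×1, tHWl×1, tHwL×1, tHwl×1, thWL×1, thWl×1, thwL×1, thwl×1
TTHhWwLl×TtHhWwLl grid (16·16=256): TTHHWWLL=2 TTHHWWLl=4 TTHHWWll=2 TTHHWwLL=4 TTHHWwLl=8 TTHHWwll=4 TTHHwwLL=2 TTHHwwLl=4 TTHHwwll=2 TTHhWWLL=4 TTHhWWLl=8 TTHhWWll=4 TTHhWwLL=8 TTHhWwLl=16 TTHhWwll=8 TTHhwwLL=4 TTHhwwLl=8 TTHhwwll=4 TThhWWLL=2 TThhWWLl=4 TThhWWll=2 TThhWwLL=4 TThhWwLl=8 TThhWwll=4 TThhwwLL=2 TThhwwLl=4 TThhwwll=2 TtHHWWLL=2 TtHHWWLl=4 TtHHWWll=2 TtHHWwLL=4 TtHHWwLl=8 TtHHWwll=4 TtHHwwLL=2 TtHHwwLl=4 TtHHwwll=2 TtHhWWLL=4 TtHhWWLl=8 TtHhWWll=4 TtHhWwLL=8 TtHhWwLl=16 TtHhWwll=8 TtHhwwLL=4 TtHhwwLl=8 TtHhwwll=4 TthhWWLL=2 TthhWWLl=4 TthhWWll=2 TthhWwLL=4 TthhWwLl=8 TthhWwll=4 TthhwwLL=2 TthhwwLl=4 Tthhwwll=2
TtHHWWLL hits 2/256; gcd=2; 2÷2/256÷2 = 1/128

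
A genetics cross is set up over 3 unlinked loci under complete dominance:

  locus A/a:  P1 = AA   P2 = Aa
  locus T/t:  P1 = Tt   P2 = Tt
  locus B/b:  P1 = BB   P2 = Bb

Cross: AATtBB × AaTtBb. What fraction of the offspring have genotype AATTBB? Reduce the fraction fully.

P(AATTBB) = 1/16

AATtBB gametes: ATB×4, AtB×4
AaTtBb gametes: ATB×1, ATb×1, AtB×1, Atb×1, aTB×1, aTb×1, atB×1, atb×1
AATtBB×AaTtBb grid (8·8=64): AATTBB=4 AATTBb=4 AATtBB=8 AATtBb=8 AAttBB=4 AAttBb=4 AaTTBB=4 AaTTBb=4 AaTtBB=8 AaTtBb=8 AattBB=4 AattBb=4
AATTBB hits 4/64; gcd=4; 4÷4/64÷4 = 1/16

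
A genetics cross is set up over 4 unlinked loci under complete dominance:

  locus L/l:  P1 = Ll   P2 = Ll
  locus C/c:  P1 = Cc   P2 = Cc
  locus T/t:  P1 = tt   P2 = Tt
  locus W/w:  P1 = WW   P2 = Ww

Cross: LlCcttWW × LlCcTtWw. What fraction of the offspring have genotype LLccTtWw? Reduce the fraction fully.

P(LLccTtWw) = 1/64

LlCcttWW gametes: LCtW×4, LctW×4, lCtW×4, lctW×4
LlCcTtWw gametes: LCTW×1, LCTw×1, LCtW×1, LCtw×1, LcTW×1, LcTw×1, LctW×1, Lctw×1, lCTW×1, lCTw×1, lCtW×1, lCtw×1, lcTW×1, lcTw×1, lctW×1, lctw×1
LlCcttWW×LlCcTtWw grid (16·16=256): LLCCTtWW=4 LLCCTtWw=4 LLCCttWW=4 LLCCttWw=4 LLCcTtWW=8 LLCcTtWw=8 LLCcttWW=8 LLCcttWw=8 LLccTtWW=4 LLccTtWw=4 LLccttWW=4 LLccttWw=4 LlCCTtWW=8 LlCCTtWw=8 LlCCttWW=8 LlCCttWw=8 LlCcTtWW=16 LlCcTtWw=16 LlCcttWW=16 LlCcttWw=16 LlccTtWW=8 LlccTtWw=8 LlccttWW=8 LlccttWw=8 llCCTtWW=4 llCCTtWw=4 llCCttWW=4 llCCttWw=4 llCcTtWW=8 llCcTtWw=8 llCcttWW=8 llCcttWw=8 llccTtWW=4 llccTtWw=4 llccttWW=4 llccttWw=4
LLccTtWw hits 4/256; gcd=4; 4÷4/256÷4 = 1/64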